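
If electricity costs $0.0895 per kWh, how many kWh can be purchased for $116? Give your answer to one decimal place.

$116 / $0.0895 per kWh = 1,296 kWh

1296.1 kWh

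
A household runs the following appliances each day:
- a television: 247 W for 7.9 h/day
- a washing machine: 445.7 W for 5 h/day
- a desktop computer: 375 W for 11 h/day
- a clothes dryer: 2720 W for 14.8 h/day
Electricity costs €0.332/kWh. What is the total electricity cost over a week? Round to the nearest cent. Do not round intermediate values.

television: 247 W × 7.9 h × 7 d = 13,659 Wh = 13.66 kWh
washing machine: 445.7 W × 5 h × 7 d = 15,600 Wh = 15.6 kWh
desktop computer: 375 W × 11 h × 7 d = 28,875 Wh = 28.88 kWh
clothes dryer: 2720 W × 14.8 h × 7 d = 281,792 Wh = 281.8 kWh
Total energy = 13.66 + 15.6 + 28.88 + 281.8 = 339.9 kWh
Cost = 339.9 kWh × €0.332 = €112.86

€112.86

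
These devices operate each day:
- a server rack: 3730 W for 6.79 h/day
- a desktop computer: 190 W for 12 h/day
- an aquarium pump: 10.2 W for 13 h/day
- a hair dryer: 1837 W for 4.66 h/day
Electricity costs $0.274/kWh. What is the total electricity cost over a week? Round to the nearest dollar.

$70

server rack: 3730 W × 6.79 h × 7 d = 177,287 Wh = 177.3 kWh
desktop computer: 190 W × 12 h × 7 d = 15,960 Wh = 15.96 kWh
aquarium pump: 10.2 W × 13 h × 7 d = 928 Wh = 0.9282 kWh
hair dryer: 1837 W × 4.66 h × 7 d = 59,923 Wh = 59.92 kWh
Total energy = 177.3 + 15.96 + 0.9282 + 59.92 = 254.1 kWh
Cost = 254.1 kWh × $0.274 = $69.62 ≈ $70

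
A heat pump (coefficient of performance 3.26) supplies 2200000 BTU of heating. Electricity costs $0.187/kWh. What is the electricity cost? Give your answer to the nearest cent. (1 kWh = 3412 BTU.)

Heat delivered = 2,200,000 BTU / 3412 = 644.8 kWh
Electrical input = 644.8 kWh / 3.26 = 197.8 kWh
Cost = 197.8 × $0.187/kWh = $36.99

$36.99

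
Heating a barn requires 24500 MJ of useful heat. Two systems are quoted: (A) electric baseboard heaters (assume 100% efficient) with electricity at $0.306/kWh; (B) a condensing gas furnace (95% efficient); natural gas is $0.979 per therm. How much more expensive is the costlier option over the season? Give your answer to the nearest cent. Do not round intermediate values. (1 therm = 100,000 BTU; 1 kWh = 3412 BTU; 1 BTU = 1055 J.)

$1843.38

Heat load = 24500 MJ = 24,500,000,000 J / 1055 = 23,222,749 BTU
Gas: input = 23,222,749 / 0.95 = 24,444,999 BTU = 244.4 therm → 244.4 × $0.979 = $239.32
Electric: 23,222,749 BTU / 3412 = 6,806 kWh → × $0.306 = $2,082.70
Difference = |$239.32 − $2,082.70| = $1,843.38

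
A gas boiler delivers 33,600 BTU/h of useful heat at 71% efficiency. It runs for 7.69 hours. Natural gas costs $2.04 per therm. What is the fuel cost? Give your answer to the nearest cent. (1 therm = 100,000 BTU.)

$7.42

Heat delivered = 33,600 BTU/h × 7.69 h = 258,384 BTU
Gas input = 258,384 / 0.71 = 363,921 BTU
= 363,921 / 100,000 = 3.639 therm
Cost = 3.639 × $2.04/therm = $7.42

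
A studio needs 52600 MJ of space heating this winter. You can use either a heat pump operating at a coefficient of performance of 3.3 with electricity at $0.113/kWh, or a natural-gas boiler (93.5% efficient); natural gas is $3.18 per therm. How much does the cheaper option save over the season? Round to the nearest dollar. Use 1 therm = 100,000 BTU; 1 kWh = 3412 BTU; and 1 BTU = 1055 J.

$1195

Heat load = 52600 MJ = 52,600,000,000 J / 1055 = 49,857,820 BTU
Gas: input = 49,857,820 / 0.935 = 53,323,872 BTU = 533.2 therm → 533.2 × $3.18 = $1,695.70
Heat pump: 49,857,820 BTU / 3412 = 14,610 kWh heat; / 3.3 = 4,428 kWh in → × $0.113 = $500.37
Difference = |$1,695.70 − $500.37| = $1,195.33 ≈ $1195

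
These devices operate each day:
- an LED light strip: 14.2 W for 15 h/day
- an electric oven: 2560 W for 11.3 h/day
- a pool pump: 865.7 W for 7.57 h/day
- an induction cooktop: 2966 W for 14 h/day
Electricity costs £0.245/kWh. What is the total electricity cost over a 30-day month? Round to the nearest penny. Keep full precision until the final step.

£567.55

LED light strip: 14.2 W × 15 h × 30 d = 6,390 Wh = 6.39 kWh
electric oven: 2560 W × 11.3 h × 30 d = 867,840 Wh = 867.8 kWh
pool pump: 865.7 W × 7.57 h × 30 d = 196,600 Wh = 196.6 kWh
induction cooktop: 2966 W × 14 h × 30 d = 1,245,720 Wh = 1,246 kWh
Total energy = 6.39 + 867.8 + 196.6 + 1,246 = 2,317 kWh
Cost = 2,317 kWh × £0.245 = £567.55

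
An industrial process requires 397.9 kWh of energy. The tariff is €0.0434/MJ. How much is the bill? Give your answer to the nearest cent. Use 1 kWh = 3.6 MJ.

397.9 kWh × (3.6 MJ/kWh) = 1,432 MJ
Cost = 1,432 MJ × €0.0434/MJ = €62.17

€62.17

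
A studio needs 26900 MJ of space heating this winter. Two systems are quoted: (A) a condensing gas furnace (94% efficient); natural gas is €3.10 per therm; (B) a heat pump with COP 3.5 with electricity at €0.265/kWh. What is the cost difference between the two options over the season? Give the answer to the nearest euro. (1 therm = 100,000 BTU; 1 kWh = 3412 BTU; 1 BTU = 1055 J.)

€275

Heat load = 26900 MJ = 26,900,000,000 J / 1055 = 25,497,630 BTU
Gas: input = 25,497,630 / 0.940 = 27,125,139 BTU = 271.3 therm → 271.3 × €3.10 = €840.88
Heat pump: 25,497,630 BTU / 3412 = 7,473 kWh heat; / 3.5 = 2,135 kWh in → × €0.265 = €565.81
Difference = |€840.88 − €565.81| = €275.07 ≈ €275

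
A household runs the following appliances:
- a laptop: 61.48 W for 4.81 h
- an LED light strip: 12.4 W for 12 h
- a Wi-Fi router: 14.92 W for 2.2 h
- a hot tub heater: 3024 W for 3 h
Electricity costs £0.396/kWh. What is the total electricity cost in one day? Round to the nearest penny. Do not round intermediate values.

laptop: 61.48 W × 4.81 h = 296 Wh = 0.2957 kWh
LED light strip: 12.4 W × 12 h = 149 Wh = 0.1488 kWh
Wi-Fi router: 14.92 W × 2.2 h = 33 Wh = 0.03282 kWh
hot tub heater: 3024 W × 3 h = 9,072 Wh = 9.072 kWh
Total energy = 0.2957 + 0.1488 + 0.03282 + 9.072 = 9.549 kWh
Cost = 9.549 kWh × £0.396 = £3.78

£3.78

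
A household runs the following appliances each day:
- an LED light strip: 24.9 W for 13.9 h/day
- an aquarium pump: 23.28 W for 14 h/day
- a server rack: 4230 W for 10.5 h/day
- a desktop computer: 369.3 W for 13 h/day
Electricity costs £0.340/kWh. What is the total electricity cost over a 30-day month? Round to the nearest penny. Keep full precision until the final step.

£508.86

LED light strip: 24.9 W × 13.9 h × 30 d = 10,383 Wh = 10.38 kWh
aquarium pump: 23.28 W × 14 h × 30 d = 9,778 Wh = 9.778 kWh
server rack: 4230 W × 10.5 h × 30 d = 1,332,450 Wh = 1,332 kWh
desktop computer: 369.3 W × 13 h × 30 d = 144,027 Wh = 144 kWh
Total energy = 10.38 + 9.778 + 1,332 + 144 = 1,497 kWh
Cost = 1,497 kWh × £0.340 = £508.86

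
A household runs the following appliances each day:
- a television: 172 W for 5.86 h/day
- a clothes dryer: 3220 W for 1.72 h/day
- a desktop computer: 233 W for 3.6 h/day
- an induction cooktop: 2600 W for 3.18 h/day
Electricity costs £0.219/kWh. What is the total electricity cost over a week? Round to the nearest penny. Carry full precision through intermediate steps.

£24.00

television: 172 W × 5.86 h × 7 d = 7,055 Wh = 7.055 kWh
clothes dryer: 3220 W × 1.72 h × 7 d = 38,769 Wh = 38.77 kWh
desktop computer: 233 W × 3.6 h × 7 d = 5,872 Wh = 5.872 kWh
induction cooktop: 2600 W × 3.18 h × 7 d = 57,876 Wh = 57.88 kWh
Total energy = 7.055 + 38.77 + 5.872 + 57.88 = 109.6 kWh
Cost = 109.6 kWh × £0.219 = £24.00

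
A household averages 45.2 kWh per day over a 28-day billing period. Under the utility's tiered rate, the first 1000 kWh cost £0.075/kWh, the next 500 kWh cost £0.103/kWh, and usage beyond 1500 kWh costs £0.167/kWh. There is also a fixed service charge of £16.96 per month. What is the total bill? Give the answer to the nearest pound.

£119

Usage = 45.2 kWh/day × 28 days = 1265.6 kWh
First 1000 kWh × £0.075 = £75.00
Next 265.6 kWh × £0.103 = £27.36
Remaining tier: 0 kWh (not reached)
Energy charge = £102.36; + service £16.96 = £119.32 ≈ £119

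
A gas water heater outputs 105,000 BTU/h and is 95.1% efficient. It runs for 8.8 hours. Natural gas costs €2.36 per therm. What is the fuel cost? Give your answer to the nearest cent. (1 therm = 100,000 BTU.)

€22.93

Heat delivered = 105,000 BTU/h × 8.8 h = 924,000 BTU
Gas input = 924,000 / 0.951 = 971,609 BTU
= 971,609 / 100,000 = 9.716 therm
Cost = 9.716 × €2.36/therm = €22.93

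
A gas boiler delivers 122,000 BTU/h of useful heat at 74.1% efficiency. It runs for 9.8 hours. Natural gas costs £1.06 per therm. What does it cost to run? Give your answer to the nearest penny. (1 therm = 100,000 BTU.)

£17.10

Heat delivered = 122,000 BTU/h × 9.8 h = 1,195,600 BTU
Gas input = 1,195,600 / 0.741 = 1,613,495 BTU
= 1,613,495 / 100,000 = 16.13 therm
Cost = 16.13 × £1.06/therm = £17.10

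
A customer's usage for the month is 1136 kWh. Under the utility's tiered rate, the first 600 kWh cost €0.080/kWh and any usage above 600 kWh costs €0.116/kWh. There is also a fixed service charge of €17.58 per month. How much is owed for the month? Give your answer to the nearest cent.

First 600 kWh × €0.080 = €48.00
Remaining 536 kWh × €0.116 = €62.18
Energy charge = €110.18; + service €17.58 = €127.76

€127.76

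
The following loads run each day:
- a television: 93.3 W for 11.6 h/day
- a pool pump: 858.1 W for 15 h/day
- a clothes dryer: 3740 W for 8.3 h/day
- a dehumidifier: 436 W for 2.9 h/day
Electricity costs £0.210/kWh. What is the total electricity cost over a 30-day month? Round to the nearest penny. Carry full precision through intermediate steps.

television: 93.3 W × 11.6 h × 30 d = 32,468 Wh = 32.47 kWh
pool pump: 858.1 W × 15 h × 30 d = 386,145 Wh = 386.1 kWh
clothes dryer: 3740 W × 8.3 h × 30 d = 931,260 Wh = 931.3 kWh
dehumidifier: 436 W × 2.9 h × 30 d = 37,932 Wh = 37.93 kWh
Total energy = 32.47 + 386.1 + 931.3 + 37.93 = 1,388 kWh
Cost = 1,388 kWh × £0.210 = £291.44

£291.44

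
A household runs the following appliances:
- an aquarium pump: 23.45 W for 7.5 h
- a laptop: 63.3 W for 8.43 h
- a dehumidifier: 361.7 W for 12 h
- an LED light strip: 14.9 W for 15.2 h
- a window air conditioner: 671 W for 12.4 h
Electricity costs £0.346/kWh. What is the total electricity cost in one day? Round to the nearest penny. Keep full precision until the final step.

aquarium pump: 23.45 W × 7.5 h = 176 Wh = 0.1759 kWh
laptop: 63.3 W × 8.43 h = 534 Wh = 0.5336 kWh
dehumidifier: 361.7 W × 12 h = 4,340 Wh = 4.34 kWh
LED light strip: 14.9 W × 15.2 h = 226 Wh = 0.2265 kWh
window air conditioner: 671 W × 12.4 h = 8,320 Wh = 8.32 kWh
Total energy = 0.1759 + 0.5336 + 4.34 + 0.2265 + 8.32 = 13.6 kWh
Cost = 13.6 kWh × £0.346 = £4.70

£4.70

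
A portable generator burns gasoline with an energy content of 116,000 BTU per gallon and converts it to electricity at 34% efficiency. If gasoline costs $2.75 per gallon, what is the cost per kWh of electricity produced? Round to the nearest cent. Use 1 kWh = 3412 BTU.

$0.24

Electrical output per gallon = 116,000 BTU × 0.34 / 3412 BTU/kWh = 11.56 kWh
Cost per kWh = $2.75 / 11.56 kWh = $0.238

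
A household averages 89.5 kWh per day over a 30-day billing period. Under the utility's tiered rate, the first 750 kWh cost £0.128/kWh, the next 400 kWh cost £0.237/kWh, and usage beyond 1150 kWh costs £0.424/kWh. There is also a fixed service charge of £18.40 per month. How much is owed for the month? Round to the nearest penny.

Usage = 89.5 kWh/day × 30 days = 2685 kWh
First 750 kWh × £0.128 = £96.00
Next 400 kWh × £0.237 = £94.80
Remaining 1535 kWh × £0.424 = £650.84
Energy charge = £841.64; + service £18.40 = £860.04

£860.04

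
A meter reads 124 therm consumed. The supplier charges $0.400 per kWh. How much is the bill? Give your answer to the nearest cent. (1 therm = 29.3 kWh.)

$1453.28

124 therm × (29.3 kWh/therm) = 3,633 kWh
Cost = 3,633 kWh × $0.400/kWh = $1,453.28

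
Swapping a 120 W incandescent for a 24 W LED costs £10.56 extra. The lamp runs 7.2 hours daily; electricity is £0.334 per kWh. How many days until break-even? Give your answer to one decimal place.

45.7 days

Power saved = 120 − 24 = 96 W
Daily energy saved = 96 W × 7.2 h = 691.2 Wh = 0.6912 kWh
Daily savings = 0.6912 × £0.334 = £0.2309
Payback = £10.56 / £0.2309 per day = 45.74 days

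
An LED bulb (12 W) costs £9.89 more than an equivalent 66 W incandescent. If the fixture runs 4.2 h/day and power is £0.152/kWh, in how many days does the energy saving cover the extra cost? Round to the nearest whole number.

Power saved = 66 − 12 = 54 W
Daily energy saved = 54 W × 4.2 h = 226.8 Wh = 0.2268 kWh
Daily savings = 0.2268 × £0.152 = £0.0345
Payback = £9.89 / £0.0345 per day = 286.9 days

287 days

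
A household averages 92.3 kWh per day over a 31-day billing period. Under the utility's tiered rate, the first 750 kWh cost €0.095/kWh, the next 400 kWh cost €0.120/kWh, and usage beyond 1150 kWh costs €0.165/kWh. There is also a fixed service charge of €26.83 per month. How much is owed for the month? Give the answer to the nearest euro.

Usage = 92.3 kWh/day × 31 days = 2861.3 kWh
First 750 kWh × €0.095 = €71.25
Next 400 kWh × €0.120 = €48.00
Remaining 1711.3 kWh × €0.165 = €282.36
Energy charge = €401.61; + service €26.83 = €428.44 ≈ €428

€428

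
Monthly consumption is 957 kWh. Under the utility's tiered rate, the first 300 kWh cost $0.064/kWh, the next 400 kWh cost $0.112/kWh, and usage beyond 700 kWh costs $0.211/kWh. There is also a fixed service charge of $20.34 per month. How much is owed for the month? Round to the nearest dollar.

First 300 kWh × $0.064 = $19.20
Next 400 kWh × $0.112 = $44.80
Remaining 257 kWh × $0.211 = $54.23
Energy charge = $118.23; + service $20.34 = $138.57 ≈ $139

$139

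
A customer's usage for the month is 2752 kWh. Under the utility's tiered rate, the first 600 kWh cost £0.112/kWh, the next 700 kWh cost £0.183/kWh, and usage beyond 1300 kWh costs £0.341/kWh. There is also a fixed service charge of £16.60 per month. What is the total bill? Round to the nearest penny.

£707.03

First 600 kWh × £0.112 = £67.20
Next 700 kWh × £0.183 = £128.10
Remaining 1452 kWh × £0.341 = £495.13
Energy charge = £690.43; + service £16.60 = £707.03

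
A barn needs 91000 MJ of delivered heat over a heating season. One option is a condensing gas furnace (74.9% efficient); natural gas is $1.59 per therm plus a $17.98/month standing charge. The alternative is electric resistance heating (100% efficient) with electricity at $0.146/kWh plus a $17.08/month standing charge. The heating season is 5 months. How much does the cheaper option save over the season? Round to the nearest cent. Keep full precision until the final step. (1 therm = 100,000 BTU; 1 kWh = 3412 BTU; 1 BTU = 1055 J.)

$1855.34

Heat load = 91000 MJ = 91,000,000,000 J / 1055 = 86,255,924 BTU
Gas: input = 86,255,924 / 0.749 = 115,161,447 BTU = 1,152 therm → 1,152 × $1.59 = $1,831.07; + 5 × $17.98 standing = $1,920.97
Electric: 86,255,924 BTU / 3412 = 25,280 kWh → × $0.146 = $3,690.90; + 5 × $17.08 standing = $3,776.30
Difference = |$1,920.97 − $3,776.30| = $1,855.34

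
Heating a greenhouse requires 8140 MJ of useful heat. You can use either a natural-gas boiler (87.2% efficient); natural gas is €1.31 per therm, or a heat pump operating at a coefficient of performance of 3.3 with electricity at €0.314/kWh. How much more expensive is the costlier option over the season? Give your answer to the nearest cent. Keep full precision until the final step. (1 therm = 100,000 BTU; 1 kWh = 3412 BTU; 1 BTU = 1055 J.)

€99.26

Heat load = 8140 MJ = 8,140,000,000 J / 1055 = 7,715,640 BTU
Gas: input = 7,715,640 / 0.872 = 8,848,211 BTU = 88.48 therm → 88.48 × €1.31 = €115.91
Heat pump: 7,715,640 BTU / 3412 = 2,261 kWh heat; / 3.3 = 685.2 kWh in → × €0.314 = €215.17
Difference = |€115.91 − €215.17| = €99.26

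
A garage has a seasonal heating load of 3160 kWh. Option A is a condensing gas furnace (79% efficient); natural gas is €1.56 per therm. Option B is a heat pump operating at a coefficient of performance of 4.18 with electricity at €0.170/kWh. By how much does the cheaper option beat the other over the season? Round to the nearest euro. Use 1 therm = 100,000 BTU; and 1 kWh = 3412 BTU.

€84

Heat load = 3160 kWh × 3412 = 10,781,920 BTU
Gas: input = 10,781,920 / 0.79 = 13,648,000 BTU = 136.5 therm → 136.5 × €1.56 = €212.91
Heat pump: 10,781,920 BTU / 3412 = 3,160 kWh heat; / 4.18 = 756 kWh in → × €0.170 = €128.52
Difference = |€212.91 − €128.52| = €84.39 ≈ €84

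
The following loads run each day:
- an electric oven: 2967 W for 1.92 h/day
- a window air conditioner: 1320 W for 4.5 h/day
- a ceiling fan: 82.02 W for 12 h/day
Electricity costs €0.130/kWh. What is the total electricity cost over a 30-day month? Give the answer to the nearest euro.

€49

electric oven: 2967 W × 1.92 h × 30 d = 170,899 Wh = 170.9 kWh
window air conditioner: 1320 W × 4.5 h × 30 d = 178,200 Wh = 178.2 kWh
ceiling fan: 82.02 W × 12 h × 30 d = 29,527 Wh = 29.53 kWh
Total energy = 170.9 + 178.2 + 29.53 = 378.6 kWh
Cost = 378.6 kWh × €0.130 = €49.22 ≈ €49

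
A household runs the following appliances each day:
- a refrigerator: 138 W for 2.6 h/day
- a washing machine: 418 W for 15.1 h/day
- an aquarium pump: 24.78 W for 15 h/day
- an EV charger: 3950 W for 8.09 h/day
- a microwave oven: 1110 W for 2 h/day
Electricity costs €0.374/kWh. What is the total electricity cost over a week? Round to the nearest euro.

€108

refrigerator: 138 W × 2.6 h × 7 d = 2,512 Wh = 2.512 kWh
washing machine: 418 W × 15.1 h × 7 d = 44,183 Wh = 44.18 kWh
aquarium pump: 24.78 W × 15 h × 7 d = 2,602 Wh = 2.602 kWh
EV charger: 3950 W × 8.09 h × 7 d = 223,688 Wh = 223.7 kWh
microwave oven: 1110 W × 2 h × 7 d = 15,540 Wh = 15.54 kWh
Total energy = 2.512 + 44.18 + 2.602 + 223.7 + 15.54 = 288.5 kWh
Cost = 288.5 kWh × €0.374 = €107.91 ≈ €108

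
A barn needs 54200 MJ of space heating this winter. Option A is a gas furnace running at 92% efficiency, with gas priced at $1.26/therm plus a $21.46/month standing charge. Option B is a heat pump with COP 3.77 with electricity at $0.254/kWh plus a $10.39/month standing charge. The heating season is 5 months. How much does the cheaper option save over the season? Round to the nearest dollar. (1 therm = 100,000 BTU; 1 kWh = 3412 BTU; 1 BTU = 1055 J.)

$255

Heat load = 54200 MJ = 54,200,000,000 J / 1055 = 51,374,408 BTU
Gas: input = 51,374,408 / 0.92 = 55,841,747 BTU = 558.4 therm → 558.4 × $1.26 = $703.61; + 5 × $21.46 standing = $810.91
Heat pump: 51,374,408 BTU / 3412 = 15,060 kWh heat; / 3.77 = 3,994 kWh in → × $0.254 = $1,014.45; + 5 × $10.39 standing = $1,066.40
Difference = |$810.91 − $1,066.40| = $255.49 ≈ $255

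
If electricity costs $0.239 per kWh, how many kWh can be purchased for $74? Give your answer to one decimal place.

$74 / $0.239 per kWh = 309.6 kWh

309.6 kWh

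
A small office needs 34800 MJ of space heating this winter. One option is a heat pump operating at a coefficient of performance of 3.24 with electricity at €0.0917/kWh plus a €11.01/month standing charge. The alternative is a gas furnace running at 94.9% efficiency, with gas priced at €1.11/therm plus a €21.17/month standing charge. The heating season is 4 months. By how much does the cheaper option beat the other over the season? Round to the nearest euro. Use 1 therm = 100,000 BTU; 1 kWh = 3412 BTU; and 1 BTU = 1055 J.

Heat load = 34800 MJ = 34,800,000,000 J / 1055 = 32,985,782 BTU
Gas: input = 32,985,782 / 0.949 = 34,758,464 BTU = 347.6 therm → 347.6 × €1.11 = €385.82; + 4 × €21.17 standing = €470.50
Heat pump: 32,985,782 BTU / 3412 = 9,668 kWh heat; / 3.24 = 2,984 kWh in → × €0.0917 = €273.62; + 4 × €11.01 standing = €317.66
Difference = |€470.50 − €317.66| = €152.84 ≈ €153

€153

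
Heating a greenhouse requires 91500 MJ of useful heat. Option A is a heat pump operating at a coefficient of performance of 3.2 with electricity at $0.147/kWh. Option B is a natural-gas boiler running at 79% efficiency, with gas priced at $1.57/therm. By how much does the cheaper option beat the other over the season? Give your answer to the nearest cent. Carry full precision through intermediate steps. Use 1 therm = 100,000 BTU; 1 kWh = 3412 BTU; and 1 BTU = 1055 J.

$555.93

Heat load = 91500 MJ = 91,500,000,000 J / 1055 = 86,729,858 BTU
Gas: input = 86,729,858 / 0.79 = 109,784,630 BTU = 1,098 therm → 1,098 × $1.57 = $1,723.62
Heat pump: 86,729,858 BTU / 3412 = 25,420 kWh heat; / 3.2 = 7,943 kWh in → × $0.147 = $1,167.69
Difference = |$1,723.62 − $1,167.69| = $555.93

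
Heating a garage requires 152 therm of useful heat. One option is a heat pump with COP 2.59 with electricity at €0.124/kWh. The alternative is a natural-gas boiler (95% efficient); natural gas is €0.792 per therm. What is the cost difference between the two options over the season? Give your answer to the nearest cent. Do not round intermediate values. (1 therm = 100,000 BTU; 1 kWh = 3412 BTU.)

Heat load = 152 therm × 100,000 = 15,200,000 BTU
Gas: input = 15,200,000 / 0.95 = 16,000,000 BTU = 160 therm → 160 × €0.792 = €126.72
Heat pump: 15,200,000 BTU / 3412 = 4,455 kWh heat; / 2.59 = 1,720 kWh in → × €0.124 = €213.28
Difference = |€126.72 − €213.28| = €86.56

€86.56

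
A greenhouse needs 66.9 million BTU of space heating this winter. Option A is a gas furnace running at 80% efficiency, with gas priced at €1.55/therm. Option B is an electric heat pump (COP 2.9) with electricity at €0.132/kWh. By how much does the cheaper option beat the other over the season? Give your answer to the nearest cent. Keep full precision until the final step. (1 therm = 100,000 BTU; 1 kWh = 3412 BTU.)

€403.72

Heat load = 66.9 × 10⁶ BTU = 66,900,000 BTU
Gas: input = 66,900,000 / 0.80 = 83,625,000 BTU = 836.2 therm → 836.2 × €1.55 = €1,296.19
Heat pump: 66,900,000 BTU / 3412 = 19,610 kWh heat; / 2.9 = 6,761 kWh in → × €0.132 = €892.47
Difference = |€1,296.19 − €892.47| = €403.72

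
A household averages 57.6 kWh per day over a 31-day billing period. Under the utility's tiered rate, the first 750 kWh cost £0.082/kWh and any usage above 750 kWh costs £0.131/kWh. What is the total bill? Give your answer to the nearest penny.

£197.16

Usage = 57.6 kWh/day × 31 days = 1785.6 kWh
First 750 kWh × £0.082 = £61.50
Remaining 1035.6 kWh × £0.131 = £135.66
Total = £197.16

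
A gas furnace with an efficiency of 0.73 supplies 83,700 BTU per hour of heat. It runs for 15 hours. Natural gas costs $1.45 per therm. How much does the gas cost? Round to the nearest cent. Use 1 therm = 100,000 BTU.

$24.94

Heat delivered = 83,700 BTU/h × 15 h = 1,255,500 BTU
Gas input = 1,255,500 / 0.73 = 1,719,863 BTU
= 1,719,863 / 100,000 = 17.2 therm
Cost = 17.2 × $1.45/therm = $24.94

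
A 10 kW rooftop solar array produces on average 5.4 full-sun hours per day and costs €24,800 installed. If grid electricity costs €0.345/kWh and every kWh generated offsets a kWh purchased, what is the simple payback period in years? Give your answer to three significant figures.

Daily generation = 10 kW × 5.4 h = 54 kWh
Annual generation = 54 × 365 = 19710 kWh
Annual savings = 19710 × €0.345 = €6,799.95
Payback = €24,800 / €6,799.95 = 3.65 years

3.65 years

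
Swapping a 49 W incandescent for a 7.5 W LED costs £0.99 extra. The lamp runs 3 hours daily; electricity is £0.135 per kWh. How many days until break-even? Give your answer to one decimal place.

Power saved = 49 − 7.5 = 41.5 W
Daily energy saved = 41.5 W × 3 h = 124.5 Wh = 0.1245 kWh
Daily savings = 0.1245 × £0.135 = £0.0168
Payback = £0.99 / £0.0168 per day = 58.9 days

58.9 days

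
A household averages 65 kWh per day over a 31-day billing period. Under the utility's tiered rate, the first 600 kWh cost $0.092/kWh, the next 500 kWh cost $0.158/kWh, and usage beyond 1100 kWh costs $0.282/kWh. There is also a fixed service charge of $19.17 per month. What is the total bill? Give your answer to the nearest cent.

$411.40

Usage = 65 kWh/day × 31 days = 2015 kWh
First 600 kWh × $0.092 = $55.20
Next 500 kWh × $0.158 = $79.00
Remaining 915 kWh × $0.282 = $258.03
Energy charge = $392.23; + service $19.17 = $411.40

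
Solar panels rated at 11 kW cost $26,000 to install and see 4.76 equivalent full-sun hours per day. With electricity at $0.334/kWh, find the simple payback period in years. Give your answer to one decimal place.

4.1 years

Daily generation = 11 kW × 4.76 h = 52.36 kWh
Annual generation = 52.36 × 365 = 19111 kWh
Annual savings = 19111 × $0.334 = $6,383.21
Payback = $26,000 / $6,383.21 = 4.07 years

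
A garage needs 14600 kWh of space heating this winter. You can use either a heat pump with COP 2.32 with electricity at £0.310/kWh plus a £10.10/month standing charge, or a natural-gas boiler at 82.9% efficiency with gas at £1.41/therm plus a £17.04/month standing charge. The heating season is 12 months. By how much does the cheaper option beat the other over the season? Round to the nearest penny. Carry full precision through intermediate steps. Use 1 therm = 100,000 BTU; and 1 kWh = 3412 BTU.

Heat load = 14600 kWh × 3412 = 49,815,200 BTU
Gas: input = 49,815,200 / 0.829 = 60,090,712 BTU = 600.9 therm → 600.9 × £1.41 = £847.28; + 12 × £17.04 standing = £1,051.76
Heat pump: 49,815,200 BTU / 3412 = 14,600 kWh heat; / 2.32 = 6,293 kWh in → × £0.310 = £1,950.86; + 12 × £10.10 standing = £2,072.06
Difference = |£1,051.76 − £2,072.06| = £1,020.30

£1020.30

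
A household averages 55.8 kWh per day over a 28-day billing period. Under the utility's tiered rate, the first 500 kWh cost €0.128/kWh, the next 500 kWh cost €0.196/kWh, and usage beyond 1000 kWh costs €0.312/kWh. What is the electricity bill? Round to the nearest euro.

Usage = 55.8 kWh/day × 28 days = 1562.4 kWh
First 500 kWh × €0.128 = €64.00
Next 500 kWh × €0.196 = €98.00
Remaining 562.4 kWh × €0.312 = €175.47
Total = €337.47 ≈ €337

€337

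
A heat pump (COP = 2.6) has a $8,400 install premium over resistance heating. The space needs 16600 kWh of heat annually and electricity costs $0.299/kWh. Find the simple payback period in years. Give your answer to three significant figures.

Resistance: 16600 kWh × $0.299 = $4,963.40/yr
Heat pump: 16600 / 2.6 = 6385 kWh in → × $0.299 = $1,909.00/yr
Annual savings = $3,054.40
Payback = $8,400 / $3,054.40 = 2.75 years

2.75 years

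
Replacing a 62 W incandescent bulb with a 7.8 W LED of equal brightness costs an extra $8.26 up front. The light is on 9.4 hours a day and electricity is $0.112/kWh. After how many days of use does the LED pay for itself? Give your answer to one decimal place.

144.8 days

Power saved = 62 − 7.8 = 54.2 W
Daily energy saved = 54.2 W × 9.4 h = 509.5 Wh = 0.50948 kWh
Daily savings = 0.50948 × $0.112 = $0.0571
Payback = $8.26 / $0.0571 per day = 144.8 days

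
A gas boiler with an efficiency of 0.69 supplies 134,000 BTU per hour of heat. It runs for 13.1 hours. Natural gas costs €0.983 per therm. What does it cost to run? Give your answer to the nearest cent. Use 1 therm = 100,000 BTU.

Heat delivered = 134,000 BTU/h × 13.1 h = 1,755,400 BTU
Gas input = 1,755,400 / 0.69 = 2,544,058 BTU
= 2,544,058 / 100,000 = 25.44 therm
Cost = 25.44 × €0.983/therm = €25.01

€25.01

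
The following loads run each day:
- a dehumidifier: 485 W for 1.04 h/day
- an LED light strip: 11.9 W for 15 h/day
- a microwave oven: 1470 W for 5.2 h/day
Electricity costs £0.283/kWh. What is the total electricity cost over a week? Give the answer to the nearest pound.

£16

dehumidifier: 485 W × 1.04 h × 7 d = 3,531 Wh = 3.531 kWh
LED light strip: 11.9 W × 15 h × 7 d = 1,250 Wh = 1.25 kWh
microwave oven: 1470 W × 5.2 h × 7 d = 53,508 Wh = 53.51 kWh
Total energy = 3.531 + 1.25 + 53.51 = 58.29 kWh
Cost = 58.29 kWh × £0.283 = £16.50 ≈ £16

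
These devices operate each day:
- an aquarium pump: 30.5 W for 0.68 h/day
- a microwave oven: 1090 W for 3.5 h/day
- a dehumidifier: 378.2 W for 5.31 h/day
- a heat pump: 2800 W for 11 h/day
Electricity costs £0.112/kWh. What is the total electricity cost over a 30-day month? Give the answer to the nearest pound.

£123

aquarium pump: 30.5 W × 0.68 h × 30 d = 622 Wh = 0.6222 kWh
microwave oven: 1090 W × 3.5 h × 30 d = 114,450 Wh = 114.5 kWh
dehumidifier: 378.2 W × 5.31 h × 30 d = 60,247 Wh = 60.25 kWh
heat pump: 2800 W × 11 h × 30 d = 924,000 Wh = 924 kWh
Total energy = 0.6222 + 114.5 + 60.25 + 924 = 1,099 kWh
Cost = 1,099 kWh × £0.112 = £123.12 ≈ £123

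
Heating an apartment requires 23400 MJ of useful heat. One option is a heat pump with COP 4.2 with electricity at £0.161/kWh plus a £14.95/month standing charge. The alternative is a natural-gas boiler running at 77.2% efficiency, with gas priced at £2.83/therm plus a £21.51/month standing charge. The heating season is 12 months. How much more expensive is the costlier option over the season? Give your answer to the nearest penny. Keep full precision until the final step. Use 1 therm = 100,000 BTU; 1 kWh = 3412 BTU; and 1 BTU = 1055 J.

Heat load = 23400 MJ = 23,400,000,000 J / 1055 = 22,180,095 BTU
Gas: input = 22,180,095 / 0.772 = 28,730,693 BTU = 287.3 therm → 287.3 × £2.83 = £813.08; + 12 × £21.51 standing = £1,071.20
Heat pump: 22,180,095 BTU / 3412 = 6,501 kWh heat; / 4.2 = 1,548 kWh in → × £0.161 = £249.19; + 12 × £14.95 standing = £428.59
Difference = |£1,071.20 − £428.59| = £642.61

£642.61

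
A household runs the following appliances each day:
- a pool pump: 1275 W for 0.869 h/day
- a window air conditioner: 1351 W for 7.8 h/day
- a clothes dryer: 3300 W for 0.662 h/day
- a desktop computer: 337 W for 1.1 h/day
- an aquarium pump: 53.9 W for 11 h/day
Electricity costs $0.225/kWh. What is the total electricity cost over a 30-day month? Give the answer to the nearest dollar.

pool pump: 1275 W × 0.869 h × 30 d = 33,239 Wh = 33.24 kWh
window air conditioner: 1351 W × 7.8 h × 30 d = 316,134 Wh = 316.1 kWh
clothes dryer: 3300 W × 0.662 h × 30 d = 65,538 Wh = 65.54 kWh
desktop computer: 337 W × 1.1 h × 30 d = 11,121 Wh = 11.12 kWh
aquarium pump: 53.9 W × 11 h × 30 d = 17,787 Wh = 17.79 kWh
Total energy = 33.24 + 316.1 + 65.54 + 11.12 + 17.79 = 443.8 kWh
Cost = 443.8 kWh × $0.225 = $99.86 ≈ $100

$100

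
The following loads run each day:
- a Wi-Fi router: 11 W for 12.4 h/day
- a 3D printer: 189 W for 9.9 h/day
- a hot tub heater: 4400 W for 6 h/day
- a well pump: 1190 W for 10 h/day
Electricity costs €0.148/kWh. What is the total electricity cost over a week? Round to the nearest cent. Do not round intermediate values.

Wi-Fi router: 11 W × 12.4 h × 7 d = 955 Wh = 0.9548 kWh
3D printer: 189 W × 9.9 h × 7 d = 13,098 Wh = 13.1 kWh
hot tub heater: 4400 W × 6 h × 7 d = 184,800 Wh = 184.8 kWh
well pump: 1190 W × 10 h × 7 d = 83,300 Wh = 83.3 kWh
Total energy = 0.9548 + 13.1 + 184.8 + 83.3 = 282.2 kWh
Cost = 282.2 kWh × €0.148 = €41.76

€41.76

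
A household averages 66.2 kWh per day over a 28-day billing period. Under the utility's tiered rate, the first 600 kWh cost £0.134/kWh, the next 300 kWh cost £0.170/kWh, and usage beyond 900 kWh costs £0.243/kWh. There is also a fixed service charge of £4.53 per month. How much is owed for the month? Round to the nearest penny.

£367.65

Usage = 66.2 kWh/day × 28 days = 1853.6 kWh
First 600 kWh × £0.134 = £80.40
Next 300 kWh × £0.170 = £51.00
Remaining 953.6 kWh × £0.243 = £231.72
Energy charge = £363.12; + service £4.53 = £367.65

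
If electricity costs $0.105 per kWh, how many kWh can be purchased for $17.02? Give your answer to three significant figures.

$17.02 / $0.105 per kWh = 162.1 kWh

162 kWh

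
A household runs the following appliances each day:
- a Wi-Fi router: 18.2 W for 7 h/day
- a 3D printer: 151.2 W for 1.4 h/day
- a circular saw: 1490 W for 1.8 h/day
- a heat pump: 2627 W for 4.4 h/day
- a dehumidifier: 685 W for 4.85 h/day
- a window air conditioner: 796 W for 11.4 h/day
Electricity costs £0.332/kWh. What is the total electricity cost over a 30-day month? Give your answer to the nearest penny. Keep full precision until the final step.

Wi-Fi router: 18.2 W × 7 h × 30 d = 3,822 Wh = 3.822 kWh
3D printer: 151.2 W × 1.4 h × 30 d = 6,350 Wh = 6.35 kWh
circular saw: 1490 W × 1.8 h × 30 d = 80,460 Wh = 80.46 kWh
heat pump: 2627 W × 4.4 h × 30 d = 346,764 Wh = 346.8 kWh
dehumidifier: 685 W × 4.85 h × 30 d = 99,667 Wh = 99.67 kWh
window air conditioner: 796 W × 11.4 h × 30 d = 272,232 Wh = 272.2 kWh
Total energy = 3.822 + 6.35 + 80.46 + 346.8 + 99.67 + 272.2 = 809.3 kWh
Cost = 809.3 kWh × £0.332 = £268.69

£268.69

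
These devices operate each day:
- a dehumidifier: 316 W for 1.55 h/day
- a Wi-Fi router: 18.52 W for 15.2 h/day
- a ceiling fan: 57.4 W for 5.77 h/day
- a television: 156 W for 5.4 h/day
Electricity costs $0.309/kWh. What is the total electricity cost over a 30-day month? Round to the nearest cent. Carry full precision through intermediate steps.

dehumidifier: 316 W × 1.55 h × 30 d = 14,694 Wh = 14.69 kWh
Wi-Fi router: 18.52 W × 15.2 h × 30 d = 8,445 Wh = 8.445 kWh
ceiling fan: 57.4 W × 5.77 h × 30 d = 9,936 Wh = 9.936 kWh
television: 156 W × 5.4 h × 30 d = 25,272 Wh = 25.27 kWh
Total energy = 14.69 + 8.445 + 9.936 + 25.27 = 58.35 kWh
Cost = 58.35 kWh × $0.309 = $18.03

$18.03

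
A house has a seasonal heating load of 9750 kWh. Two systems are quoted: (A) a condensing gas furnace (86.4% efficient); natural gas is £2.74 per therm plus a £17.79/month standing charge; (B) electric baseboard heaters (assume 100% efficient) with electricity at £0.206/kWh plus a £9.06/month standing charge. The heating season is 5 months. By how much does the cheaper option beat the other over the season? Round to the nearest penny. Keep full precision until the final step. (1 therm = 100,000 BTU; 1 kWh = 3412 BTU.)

Heat load = 9750 kWh × 3412 = 33,267,000 BTU
Gas: input = 33,267,000 / 0.864 = 38,503,472 BTU = 385 therm → 385 × £2.74 = £1,055.00; + 5 × £17.79 standing = £1,143.95
Electric: 33,267,000 BTU / 3412 = 9,750 kWh → × £0.206 = £2,008.50; + 5 × £9.06 standing = £2,053.80
Difference = |£1,143.95 − £2,053.80| = £909.85

£909.85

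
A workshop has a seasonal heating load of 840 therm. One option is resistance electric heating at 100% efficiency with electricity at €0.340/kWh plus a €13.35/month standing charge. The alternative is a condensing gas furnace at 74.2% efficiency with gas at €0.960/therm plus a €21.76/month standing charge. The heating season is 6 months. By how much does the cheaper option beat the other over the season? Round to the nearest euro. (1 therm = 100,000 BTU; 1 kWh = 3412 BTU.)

€7233

Heat load = 840 therm × 100,000 = 84,000,000 BTU
Gas: input = 84,000,000 / 0.742 = 113,207,547 BTU = 1,132 therm → 1,132 × €0.960 = €1,086.79; + 6 × €21.76 standing = €1,217.35
Electric: 84,000,000 BTU / 3412 = 24,620 kWh → × €0.340 = €8,370.46; + 6 × €13.35 standing = €8,450.56
Difference = |€1,217.35 − €8,450.56| = €7,233.20 ≈ €7233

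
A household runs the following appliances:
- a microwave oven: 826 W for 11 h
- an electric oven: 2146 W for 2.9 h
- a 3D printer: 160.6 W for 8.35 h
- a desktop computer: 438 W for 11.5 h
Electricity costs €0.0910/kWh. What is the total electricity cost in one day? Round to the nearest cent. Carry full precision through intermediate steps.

€1.97

microwave oven: 826 W × 11 h = 9,086 Wh = 9.086 kWh
electric oven: 2146 W × 2.9 h = 6,223 Wh = 6.223 kWh
3D printer: 160.6 W × 8.35 h = 1,341 Wh = 1.341 kWh
desktop computer: 438 W × 11.5 h = 5,037 Wh = 5.037 kWh
Total energy = 9.086 + 6.223 + 1.341 + 5.037 = 21.69 kWh
Cost = 21.69 kWh × €0.0910 = €1.97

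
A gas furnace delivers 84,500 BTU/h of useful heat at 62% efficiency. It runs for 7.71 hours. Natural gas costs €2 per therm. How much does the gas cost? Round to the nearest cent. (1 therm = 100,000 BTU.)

€21.02

Heat delivered = 84,500 BTU/h × 7.71 h = 651,495 BTU
Gas input = 651,495 / 0.62 = 1,050,798 BTU
= 1,050,798 / 100,000 = 10.51 therm
Cost = 10.51 × €2/therm = €21.02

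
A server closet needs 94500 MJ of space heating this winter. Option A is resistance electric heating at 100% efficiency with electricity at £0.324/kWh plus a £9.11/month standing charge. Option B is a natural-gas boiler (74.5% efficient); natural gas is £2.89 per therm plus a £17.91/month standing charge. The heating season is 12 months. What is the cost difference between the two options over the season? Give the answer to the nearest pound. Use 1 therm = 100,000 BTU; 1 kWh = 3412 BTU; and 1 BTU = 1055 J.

£4925

Heat load = 94500 MJ = 94,500,000,000 J / 1055 = 89,573,460 BTU
Gas: input = 89,573,460 / 0.745 = 120,232,832 BTU = 1,202 therm → 1,202 × £2.89 = £3,474.73; + 12 × £17.91 standing = £3,689.65
Electric: 89,573,460 BTU / 3412 = 26,250 kWh → × £0.324 = £8,505.80; + 12 × £9.11 standing = £8,615.12
Difference = |£3,689.65 − £8,615.12| = £4,925.47 ≈ £4925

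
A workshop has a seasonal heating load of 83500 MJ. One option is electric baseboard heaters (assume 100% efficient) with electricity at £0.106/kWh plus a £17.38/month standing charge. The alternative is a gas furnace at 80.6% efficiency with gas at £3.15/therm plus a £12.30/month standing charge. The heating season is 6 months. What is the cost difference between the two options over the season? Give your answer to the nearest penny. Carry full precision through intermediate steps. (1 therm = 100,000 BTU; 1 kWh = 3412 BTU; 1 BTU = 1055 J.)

£603.89

Heat load = 83500 MJ = 83,500,000,000 J / 1055 = 79,146,919 BTU
Gas: input = 79,146,919 / 0.806 = 98,197,171 BTU = 982 therm → 982 × £3.15 = £3,093.21; + 6 × £12.30 standing = £3,167.01
Electric: 79,146,919 BTU / 3412 = 23,200 kWh → × £0.106 = £2,458.84; + 6 × £17.38 standing = £2,563.12
Difference = |£3,167.01 − £2,563.12| = £603.89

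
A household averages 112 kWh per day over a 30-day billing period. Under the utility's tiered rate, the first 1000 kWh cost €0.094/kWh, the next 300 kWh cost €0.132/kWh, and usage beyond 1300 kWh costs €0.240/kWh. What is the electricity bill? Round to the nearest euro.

€628

Usage = 112 kWh/day × 30 days = 3360 kWh
First 1000 kWh × €0.094 = €94.00
Next 300 kWh × €0.132 = €39.60
Remaining 2060 kWh × €0.240 = €494.40
Total = €628.00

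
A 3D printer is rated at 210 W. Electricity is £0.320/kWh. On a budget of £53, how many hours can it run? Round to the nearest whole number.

Energy budget = £53 / £0.320 per kWh = 165.6 kWh = 165,625 Wh
Runtime = 165,625 Wh / 210 W = 788.7 h

789 h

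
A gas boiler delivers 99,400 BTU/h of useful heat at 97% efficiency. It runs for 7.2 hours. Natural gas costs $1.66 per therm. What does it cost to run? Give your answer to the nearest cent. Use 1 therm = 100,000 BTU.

Heat delivered = 99,400 BTU/h × 7.2 h = 715,680 BTU
Gas input = 715,680 / 0.970 = 737,814 BTU
= 737,814 / 100,000 = 7.378 therm
Cost = 7.378 × $1.66/therm = $12.25

$12.25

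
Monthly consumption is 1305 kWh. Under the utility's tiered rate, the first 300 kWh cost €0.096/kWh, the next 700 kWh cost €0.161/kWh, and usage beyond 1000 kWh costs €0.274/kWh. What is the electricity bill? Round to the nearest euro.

€225

First 300 kWh × €0.096 = €28.80
Next 700 kWh × €0.161 = €112.70
Remaining 305 kWh × €0.274 = €83.57
Total = €225.07 ≈ €225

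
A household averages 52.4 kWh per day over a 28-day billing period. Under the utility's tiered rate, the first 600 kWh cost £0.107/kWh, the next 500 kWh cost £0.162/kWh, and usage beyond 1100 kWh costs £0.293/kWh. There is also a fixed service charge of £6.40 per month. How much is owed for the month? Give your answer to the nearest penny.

£259.19

Usage = 52.4 kWh/day × 28 days = 1467.2 kWh
First 600 kWh × £0.107 = £64.20
Next 500 kWh × £0.162 = £81.00
Remaining 367.2 kWh × £0.293 = £107.59
Energy charge = £252.79; + service £6.40 = £259.19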